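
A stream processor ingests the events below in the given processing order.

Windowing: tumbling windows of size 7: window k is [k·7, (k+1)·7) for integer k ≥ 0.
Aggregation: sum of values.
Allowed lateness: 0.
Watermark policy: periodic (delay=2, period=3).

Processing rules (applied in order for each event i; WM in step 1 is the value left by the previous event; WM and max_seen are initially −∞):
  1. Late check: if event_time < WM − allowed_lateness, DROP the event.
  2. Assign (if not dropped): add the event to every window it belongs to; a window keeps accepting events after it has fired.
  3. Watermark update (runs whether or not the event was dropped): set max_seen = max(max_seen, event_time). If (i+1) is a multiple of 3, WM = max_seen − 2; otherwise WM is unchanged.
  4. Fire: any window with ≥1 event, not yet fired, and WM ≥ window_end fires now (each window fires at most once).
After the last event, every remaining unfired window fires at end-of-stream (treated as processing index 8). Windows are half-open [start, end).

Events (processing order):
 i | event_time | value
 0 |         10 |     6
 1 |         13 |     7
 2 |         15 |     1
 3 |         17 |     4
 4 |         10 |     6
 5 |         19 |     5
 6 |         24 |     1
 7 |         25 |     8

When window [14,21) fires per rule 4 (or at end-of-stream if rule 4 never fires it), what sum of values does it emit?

10

i=0 t=10 v=6: → [7,14); WM=−∞
i=1 t=13 v=7: → [7,14); WM=−∞
i=2 t=15 v=1: → [14,21); WM=13
i=3 t=17 v=4: → [14,21); WM=13
i=4 t=10 v=6: DROP (t<13-0); WM=13
i=5 t=19 v=5: → [14,21); WM=17; [7,14) fires=13
i=6 t=24 v=1: → [21,28); WM=17
i=7 t=25 v=8: → [21,28); WM=17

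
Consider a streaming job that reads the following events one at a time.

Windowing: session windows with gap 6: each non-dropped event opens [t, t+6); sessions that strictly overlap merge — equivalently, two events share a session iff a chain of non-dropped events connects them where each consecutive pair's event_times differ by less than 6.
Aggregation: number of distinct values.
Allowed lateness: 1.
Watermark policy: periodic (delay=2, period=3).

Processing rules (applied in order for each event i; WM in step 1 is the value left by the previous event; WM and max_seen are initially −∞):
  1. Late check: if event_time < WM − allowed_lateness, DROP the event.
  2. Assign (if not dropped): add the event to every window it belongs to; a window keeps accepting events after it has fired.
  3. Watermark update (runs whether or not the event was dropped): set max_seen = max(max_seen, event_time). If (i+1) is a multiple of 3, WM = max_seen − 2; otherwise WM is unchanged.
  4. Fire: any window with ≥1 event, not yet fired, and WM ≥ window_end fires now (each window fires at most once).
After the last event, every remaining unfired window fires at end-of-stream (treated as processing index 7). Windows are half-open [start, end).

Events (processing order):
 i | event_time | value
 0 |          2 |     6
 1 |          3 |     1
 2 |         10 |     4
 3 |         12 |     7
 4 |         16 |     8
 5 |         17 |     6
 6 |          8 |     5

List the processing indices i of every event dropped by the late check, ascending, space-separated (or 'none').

6

i=0 t=2 v=6: → [2,8); WM=−∞
i=1 t=3 v=1: → [2,9); WM=−∞
i=2 t=10 v=4: → [10,16); WM=8
i=3 t=12 v=7: → [10,18); WM=8
i=4 t=16 v=8: → [10,22); WM=8
i=5 t=17 v=6: → [10,23); WM=15
i=6 t=8 v=5: DROP (t<15-1); WM=15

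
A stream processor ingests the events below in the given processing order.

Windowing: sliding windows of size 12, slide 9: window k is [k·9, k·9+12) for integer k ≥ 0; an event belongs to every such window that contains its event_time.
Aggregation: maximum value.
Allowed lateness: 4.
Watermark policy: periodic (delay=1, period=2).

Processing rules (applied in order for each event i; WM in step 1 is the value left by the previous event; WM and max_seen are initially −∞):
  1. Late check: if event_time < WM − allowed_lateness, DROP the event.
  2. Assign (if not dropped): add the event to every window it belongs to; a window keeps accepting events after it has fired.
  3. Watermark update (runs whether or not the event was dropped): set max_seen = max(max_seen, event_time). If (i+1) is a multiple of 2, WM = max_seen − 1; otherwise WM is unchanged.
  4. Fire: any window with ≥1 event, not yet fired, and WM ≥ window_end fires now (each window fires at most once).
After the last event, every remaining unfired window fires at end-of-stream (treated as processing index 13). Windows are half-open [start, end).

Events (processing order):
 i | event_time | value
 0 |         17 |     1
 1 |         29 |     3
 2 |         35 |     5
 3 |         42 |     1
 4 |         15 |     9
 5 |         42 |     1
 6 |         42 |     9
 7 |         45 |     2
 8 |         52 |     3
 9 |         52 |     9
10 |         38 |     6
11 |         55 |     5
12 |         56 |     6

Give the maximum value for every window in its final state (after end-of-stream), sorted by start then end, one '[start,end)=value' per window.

[9,21)=1 [18,30)=3 [27,39)=5 [36,48)=9 [45,57)=9 [54,66)=6

i=0 t=17 v=1: → [9,21); WM=−∞
i=1 t=29 v=3: → [27,39),[18,30); WM=28; [9,21) fires=1
i=2 t=35 v=5: → [27,39); WM=28
i=3 t=42 v=1: → [36,48); WM=41; [18,30) fires=3 [27,39) fires=5
i=4 t=15 v=9: DROP (t<41-4); WM=41
i=5 t=42 v=1: → [36,48); WM=41
i=6 t=42 v=9: → [36,48); WM=41
i=7 t=45 v=2: → [45,57),[36,48); WM=44
i=8 t=52 v=3: → [45,57); WM=44
i=9 t=52 v=9: → [45,57); WM=51; [36,48) fires=9
i=10 t=38 v=6: DROP (t<51-4); WM=51
i=11 t=55 v=5: → [54,66),[45,57); WM=54
i=12 t=56 v=6: → [54,66),[45,57); WM=54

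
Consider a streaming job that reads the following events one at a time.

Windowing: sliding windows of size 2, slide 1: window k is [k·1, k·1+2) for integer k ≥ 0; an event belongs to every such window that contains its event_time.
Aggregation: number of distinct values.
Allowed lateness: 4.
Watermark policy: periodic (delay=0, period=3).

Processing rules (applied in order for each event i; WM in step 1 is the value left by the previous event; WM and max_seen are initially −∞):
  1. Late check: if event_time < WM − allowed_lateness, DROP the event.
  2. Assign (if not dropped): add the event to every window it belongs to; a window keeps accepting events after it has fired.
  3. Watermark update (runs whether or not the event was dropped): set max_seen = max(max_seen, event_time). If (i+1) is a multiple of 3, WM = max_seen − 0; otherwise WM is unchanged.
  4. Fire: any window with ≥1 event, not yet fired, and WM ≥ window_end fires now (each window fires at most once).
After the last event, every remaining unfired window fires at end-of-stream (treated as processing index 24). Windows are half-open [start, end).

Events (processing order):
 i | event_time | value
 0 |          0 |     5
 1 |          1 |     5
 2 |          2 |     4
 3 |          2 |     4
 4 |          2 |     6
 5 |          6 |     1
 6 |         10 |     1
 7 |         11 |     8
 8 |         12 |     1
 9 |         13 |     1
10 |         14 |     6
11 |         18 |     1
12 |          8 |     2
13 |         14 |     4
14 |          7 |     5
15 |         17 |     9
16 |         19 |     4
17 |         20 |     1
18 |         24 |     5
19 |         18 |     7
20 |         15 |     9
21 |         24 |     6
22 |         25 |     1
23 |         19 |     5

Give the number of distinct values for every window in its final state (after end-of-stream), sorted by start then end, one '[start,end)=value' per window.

[0,2)=1 [1,3)=3 [2,4)=2 [5,7)=1 [6,8)=1 [9,11)=1 [10,12)=2 [11,13)=2 [12,14)=1 [13,15)=3 [14,16)=2 [16,18)=1 [17,19)=3 [18,20)=3 [19,21)=2 [20,22)=1 [23,25)=2 [24,26)=3 [25,27)=1

i=0 t=0 v=5: → [0,2); WM=−∞
i=1 t=1 v=5: → [1,3),[0,2); WM=−∞
i=2 t=2 v=4: → [2,4),[1,3); WM=2; [0,2) fires=1
i=3 t=2 v=4: → [2,4),[1,3); WM=2
i=4 t=2 v=6: → [2,4),[1,3); WM=2
i=5 t=6 v=1: → [6,8),[5,7); WM=6; [1,3) fires=3 [2,4) fires=2
i=6 t=10 v=1: → [10,12),[9,11); WM=6
i=7 t=11 v=8: → [11,13),[10,12); WM=6
i=8 t=12 v=1: → [12,14),[11,13); WM=12; [5,7) fires=1 [6,8) fires=1 [9,11) fires=1 [10,12) fires=2
i=9 t=13 v=1: → [13,15),[12,14); WM=12
i=10 t=14 v=6: → [14,16),[13,15); WM=12
i=11 t=18 v=1: → [18,20),[17,19); WM=18; [11,13) fires=2 [12,14) fires=1 [13,15) fires=2 [14,16) fires=1
i=12 t=8 v=2: DROP (t<18-4); WM=18
i=13 t=14 v=4: → [14,16),[13,15); WM=18
i=14 t=7 v=5: DROP (t<18-4); WM=18
i=15 t=17 v=9: → [17,19),[16,18); WM=18; [16,18) fires=1
i=16 t=19 v=4: → [19,21),[18,20); WM=18
i=17 t=20 v=1: → [20,22),[19,21); WM=20; [17,19) fires=2 [18,20) fires=2
i=18 t=24 v=5: → [24,26),[23,25); WM=20
i=19 t=18 v=7: → [18,20),[17,19); WM=20
i=20 t=15 v=9: DROP (t<20-4); WM=24; [19,21) fires=2 [20,22) fires=1
i=21 t=24 v=6: → [24,26),[23,25); WM=24
i=22 t=25 v=1: → [25,27),[24,26); WM=24
i=23 t=19 v=5: DROP (t<24-4); WM=25; [23,25) fires=2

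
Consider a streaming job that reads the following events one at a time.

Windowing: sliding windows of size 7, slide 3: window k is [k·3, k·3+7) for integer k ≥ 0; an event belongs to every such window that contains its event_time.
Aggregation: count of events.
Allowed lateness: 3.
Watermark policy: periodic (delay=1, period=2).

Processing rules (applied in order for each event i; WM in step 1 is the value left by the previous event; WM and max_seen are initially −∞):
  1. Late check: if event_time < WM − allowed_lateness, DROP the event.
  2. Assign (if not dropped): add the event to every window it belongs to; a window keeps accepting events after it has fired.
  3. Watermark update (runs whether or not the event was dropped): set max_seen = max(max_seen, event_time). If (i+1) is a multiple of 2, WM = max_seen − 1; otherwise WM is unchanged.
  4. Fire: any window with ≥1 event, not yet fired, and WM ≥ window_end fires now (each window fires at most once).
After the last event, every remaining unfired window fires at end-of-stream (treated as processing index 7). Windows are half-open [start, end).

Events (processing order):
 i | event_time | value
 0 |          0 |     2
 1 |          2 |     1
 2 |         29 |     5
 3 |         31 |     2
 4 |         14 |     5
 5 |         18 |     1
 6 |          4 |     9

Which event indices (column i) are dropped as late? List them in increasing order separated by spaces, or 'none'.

i=0 t=0 v=2: → [0,7); WM=−∞
i=1 t=2 v=1: → [0,7); WM=1
i=2 t=29 v=5: → [27,34),[24,31); WM=1
i=3 t=31 v=2: → [30,37),[27,34); WM=30; [0,7) fires=2
i=4 t=14 v=5: DROP (t<30-3); WM=30
i=5 t=18 v=1: DROP (t<30-3); WM=30
i=6 t=4 v=9: DROP (t<30-3); WM=30

4 5 6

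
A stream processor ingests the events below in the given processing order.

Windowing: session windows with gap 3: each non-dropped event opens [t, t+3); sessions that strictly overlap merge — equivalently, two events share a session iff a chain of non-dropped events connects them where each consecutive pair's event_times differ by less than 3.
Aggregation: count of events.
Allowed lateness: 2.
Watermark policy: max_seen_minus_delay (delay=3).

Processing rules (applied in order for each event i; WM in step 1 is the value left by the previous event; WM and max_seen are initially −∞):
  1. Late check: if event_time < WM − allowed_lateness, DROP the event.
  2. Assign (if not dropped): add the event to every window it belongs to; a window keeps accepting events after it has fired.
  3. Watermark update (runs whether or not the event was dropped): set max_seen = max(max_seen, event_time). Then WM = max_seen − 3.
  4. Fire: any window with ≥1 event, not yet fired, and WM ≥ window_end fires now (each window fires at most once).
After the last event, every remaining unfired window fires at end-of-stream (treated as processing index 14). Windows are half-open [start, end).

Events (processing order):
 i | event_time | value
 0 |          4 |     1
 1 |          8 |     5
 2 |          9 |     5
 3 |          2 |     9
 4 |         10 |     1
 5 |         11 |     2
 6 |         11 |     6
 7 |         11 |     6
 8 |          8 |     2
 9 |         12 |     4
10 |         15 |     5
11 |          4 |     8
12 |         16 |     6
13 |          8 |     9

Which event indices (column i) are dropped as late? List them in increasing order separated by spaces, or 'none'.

3 11 13

i=0 t=4 v=1: → [4,7); WM=1
i=1 t=8 v=5: → [8,11); WM=5
i=2 t=9 v=5: → [8,12); WM=6
i=3 t=2 v=9: DROP (t<6-2); WM=6
i=4 t=10 v=1: → [8,13); WM=7
i=5 t=11 v=2: → [8,14); WM=8
i=6 t=11 v=6: → [8,14); WM=8
i=7 t=11 v=6: → [8,14); WM=8
i=8 t=8 v=2: → [8,14); WM=8
i=9 t=12 v=4: → [8,15); WM=9
i=10 t=15 v=5: → [15,18); WM=12
i=11 t=4 v=8: DROP (t<12-2); WM=12
i=12 t=16 v=6: → [15,19); WM=13
i=13 t=8 v=9: DROP (t<13-2); WM=13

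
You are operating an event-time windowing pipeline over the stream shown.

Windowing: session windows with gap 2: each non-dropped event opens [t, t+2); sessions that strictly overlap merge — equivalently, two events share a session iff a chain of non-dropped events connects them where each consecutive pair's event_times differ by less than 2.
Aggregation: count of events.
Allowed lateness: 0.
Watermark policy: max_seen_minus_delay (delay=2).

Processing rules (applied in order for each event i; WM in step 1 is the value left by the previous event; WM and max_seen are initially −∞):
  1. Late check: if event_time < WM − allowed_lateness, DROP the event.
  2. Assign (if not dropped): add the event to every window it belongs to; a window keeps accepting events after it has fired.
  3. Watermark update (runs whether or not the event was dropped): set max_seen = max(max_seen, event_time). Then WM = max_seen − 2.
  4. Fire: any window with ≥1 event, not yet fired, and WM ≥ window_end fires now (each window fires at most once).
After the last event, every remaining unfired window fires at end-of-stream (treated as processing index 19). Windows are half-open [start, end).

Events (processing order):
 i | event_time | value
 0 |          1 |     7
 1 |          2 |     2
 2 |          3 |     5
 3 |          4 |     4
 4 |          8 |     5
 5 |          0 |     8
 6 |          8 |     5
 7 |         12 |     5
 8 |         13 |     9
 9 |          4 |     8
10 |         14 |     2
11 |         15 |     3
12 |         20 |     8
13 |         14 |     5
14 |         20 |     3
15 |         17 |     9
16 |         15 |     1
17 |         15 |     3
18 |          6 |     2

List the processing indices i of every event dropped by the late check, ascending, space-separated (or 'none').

5 9 13 15 16 17 18

i=0 t=1 v=7: → [1,3); WM=-1
i=1 t=2 v=2: → [1,4); WM=0
i=2 t=3 v=5: → [1,5); WM=1
i=3 t=4 v=4: → [1,6); WM=2
i=4 t=8 v=5: → [8,10); WM=6
i=5 t=0 v=8: DROP (t<6-0); WM=6
i=6 t=8 v=5: → [8,10); WM=6
i=7 t=12 v=5: → [12,14); WM=10
i=8 t=13 v=9: → [12,15); WM=11
i=9 t=4 v=8: DROP (t<11-0); WM=11
i=10 t=14 v=2: → [12,16); WM=12
i=11 t=15 v=3: → [12,17); WM=13
i=12 t=20 v=8: → [20,22); WM=18
i=13 t=14 v=5: DROP (t<18-0); WM=18
i=14 t=20 v=3: → [20,22); WM=18
i=15 t=17 v=9: DROP (t<18-0); WM=18
i=16 t=15 v=1: DROP (t<18-0); WM=18
i=17 t=15 v=3: DROP (t<18-0); WM=18
i=18 t=6 v=2: DROP (t<18-0); WM=18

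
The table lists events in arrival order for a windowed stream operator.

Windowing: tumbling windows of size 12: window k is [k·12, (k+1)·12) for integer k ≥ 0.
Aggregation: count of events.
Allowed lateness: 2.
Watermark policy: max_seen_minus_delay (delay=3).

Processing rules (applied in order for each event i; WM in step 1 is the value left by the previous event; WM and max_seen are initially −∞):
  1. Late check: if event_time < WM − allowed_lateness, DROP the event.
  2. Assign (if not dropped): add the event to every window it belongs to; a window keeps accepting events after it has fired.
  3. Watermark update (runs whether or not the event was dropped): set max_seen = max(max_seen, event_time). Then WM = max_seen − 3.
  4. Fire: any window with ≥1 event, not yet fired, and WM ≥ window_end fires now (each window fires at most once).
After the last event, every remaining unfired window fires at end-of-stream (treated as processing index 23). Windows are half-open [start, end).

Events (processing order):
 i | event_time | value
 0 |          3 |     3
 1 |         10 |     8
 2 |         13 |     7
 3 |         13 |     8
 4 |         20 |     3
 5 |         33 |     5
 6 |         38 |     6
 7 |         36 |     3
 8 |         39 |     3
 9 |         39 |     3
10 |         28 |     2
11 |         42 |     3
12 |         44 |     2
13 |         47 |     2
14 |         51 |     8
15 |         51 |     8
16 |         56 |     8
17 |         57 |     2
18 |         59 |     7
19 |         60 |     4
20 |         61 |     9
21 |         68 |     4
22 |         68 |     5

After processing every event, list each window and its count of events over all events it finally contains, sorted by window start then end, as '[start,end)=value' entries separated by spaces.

[0,12)=2 [12,24)=3 [24,36)=1 [36,48)=7 [48,60)=5 [60,72)=4

i=0 t=3 v=3: → [0,12); WM=0
i=1 t=10 v=8: → [0,12); WM=7
i=2 t=13 v=7: → [12,24); WM=10
i=3 t=13 v=8: → [12,24); WM=10
i=4 t=20 v=3: → [12,24); WM=17; [0,12) fires=2
i=5 t=33 v=5: → [24,36); WM=30; [12,24) fires=3
i=6 t=38 v=6: → [36,48); WM=35
i=7 t=36 v=3: → [36,48); WM=35
i=8 t=39 v=3: → [36,48); WM=36; [24,36) fires=1
i=9 t=39 v=3: → [36,48); WM=36
i=10 t=28 v=2: DROP (t<36-2); WM=36
i=11 t=42 v=3: → [36,48); WM=39
i=12 t=44 v=2: → [36,48); WM=41
i=13 t=47 v=2: → [36,48); WM=44
i=14 t=51 v=8: → [48,60); WM=48; [36,48) fires=7
i=15 t=51 v=8: → [48,60); WM=48
i=16 t=56 v=8: → [48,60); WM=53
i=17 t=57 v=2: → [48,60); WM=54
i=18 t=59 v=7: → [48,60); WM=56
i=19 t=60 v=4: → [60,72); WM=57
i=20 t=61 v=9: → [60,72); WM=58
i=21 t=68 v=4: → [60,72); WM=65; [48,60) fires=5
i=22 t=68 v=5: → [60,72); WM=65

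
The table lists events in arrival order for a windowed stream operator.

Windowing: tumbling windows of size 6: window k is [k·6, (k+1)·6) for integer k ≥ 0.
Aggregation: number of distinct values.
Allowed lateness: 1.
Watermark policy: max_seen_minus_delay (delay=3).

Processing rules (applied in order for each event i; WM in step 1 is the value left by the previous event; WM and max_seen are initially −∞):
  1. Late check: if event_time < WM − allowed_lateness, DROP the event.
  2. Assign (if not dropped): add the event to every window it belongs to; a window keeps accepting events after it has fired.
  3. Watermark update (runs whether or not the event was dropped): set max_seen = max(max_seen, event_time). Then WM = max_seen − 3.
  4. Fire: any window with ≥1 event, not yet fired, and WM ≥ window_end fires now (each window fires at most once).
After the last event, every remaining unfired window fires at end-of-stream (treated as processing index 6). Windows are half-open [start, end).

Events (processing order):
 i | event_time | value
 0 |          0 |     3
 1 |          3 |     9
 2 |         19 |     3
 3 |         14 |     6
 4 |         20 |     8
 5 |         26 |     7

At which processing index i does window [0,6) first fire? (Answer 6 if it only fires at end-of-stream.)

i=0 t=0 v=3: → [0,6); WM=-3
i=1 t=3 v=9: → [0,6); WM=0
i=2 t=19 v=3: → [18,24); WM=16; [0,6) fires=2
i=3 t=14 v=6: DROP (t<16-1); WM=16
i=4 t=20 v=8: → [18,24); WM=17
i=5 t=26 v=7: → [24,30); WM=23

2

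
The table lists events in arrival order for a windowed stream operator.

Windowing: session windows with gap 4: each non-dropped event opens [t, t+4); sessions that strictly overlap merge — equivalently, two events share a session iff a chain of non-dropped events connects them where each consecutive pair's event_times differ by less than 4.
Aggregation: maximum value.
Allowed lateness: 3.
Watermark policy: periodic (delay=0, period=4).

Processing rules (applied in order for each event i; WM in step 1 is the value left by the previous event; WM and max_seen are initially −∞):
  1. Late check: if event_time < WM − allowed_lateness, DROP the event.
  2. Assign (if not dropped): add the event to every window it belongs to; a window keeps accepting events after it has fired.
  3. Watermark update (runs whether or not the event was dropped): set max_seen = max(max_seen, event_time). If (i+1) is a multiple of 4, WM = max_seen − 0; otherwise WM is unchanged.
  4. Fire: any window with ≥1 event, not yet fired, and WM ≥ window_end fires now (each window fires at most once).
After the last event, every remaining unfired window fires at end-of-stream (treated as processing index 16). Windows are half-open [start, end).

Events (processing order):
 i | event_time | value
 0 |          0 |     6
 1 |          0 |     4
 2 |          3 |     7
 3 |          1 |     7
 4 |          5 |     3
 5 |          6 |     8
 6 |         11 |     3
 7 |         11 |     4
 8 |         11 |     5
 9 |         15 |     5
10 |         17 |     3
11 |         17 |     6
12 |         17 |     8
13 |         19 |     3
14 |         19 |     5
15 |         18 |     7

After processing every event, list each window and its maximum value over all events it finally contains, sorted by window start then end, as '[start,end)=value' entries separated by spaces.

[0,10)=8 [11,15)=5 [15,23)=8

i=0 t=0 v=6: → [0,4); WM=−∞
i=1 t=0 v=4: → [0,4); WM=−∞
i=2 t=3 v=7: → [0,7); WM=−∞
i=3 t=1 v=7: → [0,7); WM=3
i=4 t=5 v=3: → [0,9); WM=3
i=5 t=6 v=8: → [0,10); WM=3
i=6 t=11 v=3: → [11,15); WM=3
i=7 t=11 v=4: → [11,15); WM=11
i=8 t=11 v=5: → [11,15); WM=11
i=9 t=15 v=5: → [15,19); WM=11
i=10 t=17 v=3: → [15,21); WM=11
i=11 t=17 v=6: → [15,21); WM=17
i=12 t=17 v=8: → [15,21); WM=17
i=13 t=19 v=3: → [15,23); WM=17
i=14 t=19 v=5: → [15,23); WM=17
i=15 t=18 v=7: → [15,23); WM=19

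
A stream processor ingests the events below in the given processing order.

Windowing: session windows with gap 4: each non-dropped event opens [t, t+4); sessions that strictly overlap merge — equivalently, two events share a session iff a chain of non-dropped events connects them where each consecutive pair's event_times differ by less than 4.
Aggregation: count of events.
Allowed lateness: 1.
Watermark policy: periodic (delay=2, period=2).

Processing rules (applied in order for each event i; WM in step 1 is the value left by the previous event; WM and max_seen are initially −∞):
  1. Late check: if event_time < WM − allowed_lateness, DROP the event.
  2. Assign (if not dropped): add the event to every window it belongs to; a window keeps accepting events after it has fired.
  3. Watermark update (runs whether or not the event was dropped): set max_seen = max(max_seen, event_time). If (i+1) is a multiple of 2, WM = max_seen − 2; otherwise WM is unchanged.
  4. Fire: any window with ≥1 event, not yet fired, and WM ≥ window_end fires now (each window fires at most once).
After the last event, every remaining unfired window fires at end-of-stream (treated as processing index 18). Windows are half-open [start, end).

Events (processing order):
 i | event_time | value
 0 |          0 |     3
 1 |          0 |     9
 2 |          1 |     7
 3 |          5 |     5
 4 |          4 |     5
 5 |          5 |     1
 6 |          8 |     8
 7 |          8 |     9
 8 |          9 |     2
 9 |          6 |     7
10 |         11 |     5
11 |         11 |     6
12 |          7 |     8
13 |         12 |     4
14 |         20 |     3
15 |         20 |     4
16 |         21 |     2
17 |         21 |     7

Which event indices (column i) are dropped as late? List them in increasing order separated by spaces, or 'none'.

12

i=0 t=0 v=3: → [0,4); WM=−∞
i=1 t=0 v=9: → [0,4); WM=-2
i=2 t=1 v=7: → [0,5); WM=-2
i=3 t=5 v=5: → [5,9); WM=3
i=4 t=4 v=5: → [0,9); WM=3
i=5 t=5 v=1: → [0,9); WM=3
i=6 t=8 v=8: → [0,12); WM=3
i=7 t=8 v=9: → [0,12); WM=6
i=8 t=9 v=2: → [0,13); WM=6
i=9 t=6 v=7: → [0,13); WM=7
i=10 t=11 v=5: → [0,15); WM=7
i=11 t=11 v=6: → [0,15); WM=9
i=12 t=7 v=8: DROP (t<9-1); WM=9
i=13 t=12 v=4: → [0,16); WM=10
i=14 t=20 v=3: → [20,24); WM=10
i=15 t=20 v=4: → [20,24); WM=18
i=16 t=21 v=2: → [20,25); WM=18
i=17 t=21 v=7: → [20,25); WM=19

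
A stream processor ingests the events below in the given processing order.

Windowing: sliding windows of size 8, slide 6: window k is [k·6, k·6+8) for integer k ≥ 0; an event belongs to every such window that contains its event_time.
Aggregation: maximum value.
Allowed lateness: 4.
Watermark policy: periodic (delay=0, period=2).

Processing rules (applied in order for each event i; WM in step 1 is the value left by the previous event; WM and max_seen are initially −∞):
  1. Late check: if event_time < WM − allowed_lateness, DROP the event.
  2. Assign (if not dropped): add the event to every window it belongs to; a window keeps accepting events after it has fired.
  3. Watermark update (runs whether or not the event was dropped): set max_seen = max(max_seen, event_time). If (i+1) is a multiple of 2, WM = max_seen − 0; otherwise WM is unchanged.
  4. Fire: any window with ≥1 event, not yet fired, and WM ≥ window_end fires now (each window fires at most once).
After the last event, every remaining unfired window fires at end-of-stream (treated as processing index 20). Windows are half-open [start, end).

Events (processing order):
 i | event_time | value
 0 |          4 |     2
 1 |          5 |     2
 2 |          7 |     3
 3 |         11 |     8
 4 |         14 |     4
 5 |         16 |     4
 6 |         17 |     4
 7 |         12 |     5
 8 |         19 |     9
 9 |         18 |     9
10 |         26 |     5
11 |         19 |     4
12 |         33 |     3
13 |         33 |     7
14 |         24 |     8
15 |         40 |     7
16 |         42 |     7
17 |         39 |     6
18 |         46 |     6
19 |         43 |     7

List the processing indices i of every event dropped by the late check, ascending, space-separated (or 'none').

i=0 t=4 v=2: → [0,8); WM=−∞
i=1 t=5 v=2: → [0,8); WM=5
i=2 t=7 v=3: → [6,14),[0,8); WM=5
i=3 t=11 v=8: → [6,14); WM=11; [0,8) fires=3
i=4 t=14 v=4: → [12,20); WM=11
i=5 t=16 v=4: → [12,20); WM=16; [6,14) fires=8
i=6 t=17 v=4: → [12,20); WM=16
i=7 t=12 v=5: → [12,20),[6,14); WM=17
i=8 t=19 v=9: → [18,26),[12,20); WM=17
i=9 t=18 v=9: → [18,26),[12,20); WM=19
i=10 t=26 v=5: → [24,32); WM=19
i=11 t=19 v=4: → [18,26),[12,20); WM=26; [12,20) fires=9 [18,26) fires=9
i=12 t=33 v=3: → [30,38); WM=26
i=13 t=33 v=7: → [30,38); WM=33; [24,32) fires=5
i=14 t=24 v=8: DROP (t<33-4); WM=33
i=15 t=40 v=7: → [36,44); WM=40; [30,38) fires=7
i=16 t=42 v=7: → [42,50),[36,44); WM=40
i=17 t=39 v=6: → [36,44); WM=42
i=18 t=46 v=6: → [42,50); WM=42
i=19 t=43 v=7: → [42,50),[36,44); WM=46; [36,44) fires=7

14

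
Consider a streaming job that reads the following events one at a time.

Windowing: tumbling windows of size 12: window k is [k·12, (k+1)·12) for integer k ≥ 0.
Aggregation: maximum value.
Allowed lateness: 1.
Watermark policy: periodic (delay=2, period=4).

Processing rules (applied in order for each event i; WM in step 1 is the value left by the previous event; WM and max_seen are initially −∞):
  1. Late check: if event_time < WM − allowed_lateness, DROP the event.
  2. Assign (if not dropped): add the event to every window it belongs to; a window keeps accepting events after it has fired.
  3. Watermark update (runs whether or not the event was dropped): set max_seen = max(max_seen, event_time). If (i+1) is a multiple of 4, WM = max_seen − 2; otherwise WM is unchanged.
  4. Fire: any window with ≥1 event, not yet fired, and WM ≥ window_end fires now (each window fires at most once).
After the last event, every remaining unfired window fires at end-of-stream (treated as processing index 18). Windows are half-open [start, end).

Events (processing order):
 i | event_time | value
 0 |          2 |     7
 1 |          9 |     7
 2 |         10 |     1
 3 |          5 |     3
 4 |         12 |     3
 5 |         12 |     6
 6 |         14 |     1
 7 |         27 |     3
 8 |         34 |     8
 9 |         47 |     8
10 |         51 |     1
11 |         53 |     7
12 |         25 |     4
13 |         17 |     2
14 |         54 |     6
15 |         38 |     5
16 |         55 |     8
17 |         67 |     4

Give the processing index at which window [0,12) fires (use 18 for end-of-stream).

i=0 t=2 v=7: → [0,12); WM=−∞
i=1 t=9 v=7: → [0,12); WM=−∞
i=2 t=10 v=1: → [0,12); WM=−∞
i=3 t=5 v=3: → [0,12); WM=8
i=4 t=12 v=3: → [12,24); WM=8
i=5 t=12 v=6: → [12,24); WM=8
i=6 t=14 v=1: → [12,24); WM=8
i=7 t=27 v=3: → [24,36); WM=25; [0,12) fires=7 [12,24) fires=6
i=8 t=34 v=8: → [24,36); WM=25
i=9 t=47 v=8: → [36,48); WM=25
i=10 t=51 v=1: → [48,60); WM=25
i=11 t=53 v=7: → [48,60); WM=51; [24,36) fires=8 [36,48) fires=8
i=12 t=25 v=4: DROP (t<51-1); WM=51
i=13 t=17 v=2: DROP (t<51-1); WM=51
i=14 t=54 v=6: → [48,60); WM=51
i=15 t=38 v=5: DROP (t<51-1); WM=52
i=16 t=55 v=8: → [48,60); WM=52
i=17 t=67 v=4: → [60,72); WM=52

7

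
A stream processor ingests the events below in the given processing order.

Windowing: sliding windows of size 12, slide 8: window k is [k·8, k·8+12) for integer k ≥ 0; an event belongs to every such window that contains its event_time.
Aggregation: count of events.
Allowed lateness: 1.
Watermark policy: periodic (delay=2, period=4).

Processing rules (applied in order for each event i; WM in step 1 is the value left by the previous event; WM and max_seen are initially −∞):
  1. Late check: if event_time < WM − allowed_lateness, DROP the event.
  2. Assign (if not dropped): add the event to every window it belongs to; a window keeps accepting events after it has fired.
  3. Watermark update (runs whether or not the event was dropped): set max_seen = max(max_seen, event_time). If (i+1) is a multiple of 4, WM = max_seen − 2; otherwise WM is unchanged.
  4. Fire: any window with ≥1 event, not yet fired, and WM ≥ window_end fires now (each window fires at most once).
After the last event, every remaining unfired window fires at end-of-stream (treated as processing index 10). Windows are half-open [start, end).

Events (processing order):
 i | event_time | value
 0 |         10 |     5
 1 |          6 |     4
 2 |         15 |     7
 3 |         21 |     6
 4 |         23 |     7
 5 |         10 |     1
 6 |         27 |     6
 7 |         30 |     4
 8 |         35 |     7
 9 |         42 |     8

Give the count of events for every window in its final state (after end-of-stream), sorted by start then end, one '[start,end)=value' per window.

i=0 t=10 v=5: → [8,20),[0,12); WM=−∞
i=1 t=6 v=4: → [0,12); WM=−∞
i=2 t=15 v=7: → [8,20); WM=−∞
i=3 t=21 v=6: → [16,28); WM=19; [0,12) fires=2
i=4 t=23 v=7: → [16,28); WM=19
i=5 t=10 v=1: DROP (t<19-1); WM=19
i=6 t=27 v=6: → [24,36),[16,28); WM=19
i=7 t=30 v=4: → [24,36); WM=28; [8,20) fires=2 [16,28) fires=3
i=8 t=35 v=7: → [32,44),[24,36); WM=28
i=9 t=42 v=8: → [40,52),[32,44); WM=28

[0,12)=2 [8,20)=2 [16,28)=3 [24,36)=3 [32,44)=2 [40,52)=1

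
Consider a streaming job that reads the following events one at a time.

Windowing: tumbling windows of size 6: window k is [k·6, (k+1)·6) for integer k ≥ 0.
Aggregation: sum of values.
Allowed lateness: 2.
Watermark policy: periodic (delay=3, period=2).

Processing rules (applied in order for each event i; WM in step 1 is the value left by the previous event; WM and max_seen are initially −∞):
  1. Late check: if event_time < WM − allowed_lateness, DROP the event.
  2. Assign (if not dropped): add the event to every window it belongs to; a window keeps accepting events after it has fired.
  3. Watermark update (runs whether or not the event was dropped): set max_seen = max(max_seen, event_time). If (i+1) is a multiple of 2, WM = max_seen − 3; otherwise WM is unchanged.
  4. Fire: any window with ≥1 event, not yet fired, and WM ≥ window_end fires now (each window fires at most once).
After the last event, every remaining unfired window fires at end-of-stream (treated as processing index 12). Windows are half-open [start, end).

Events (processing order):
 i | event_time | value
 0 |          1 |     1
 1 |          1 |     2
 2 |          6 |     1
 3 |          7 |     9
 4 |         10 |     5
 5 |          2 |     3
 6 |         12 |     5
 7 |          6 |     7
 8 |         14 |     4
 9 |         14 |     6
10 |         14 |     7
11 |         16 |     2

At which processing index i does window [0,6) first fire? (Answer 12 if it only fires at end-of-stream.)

5

i=0 t=1 v=1: → [0,6); WM=−∞
i=1 t=1 v=2: → [0,6); WM=-2
i=2 t=6 v=1: → [6,12); WM=-2
i=3 t=7 v=9: → [6,12); WM=4
i=4 t=10 v=5: → [6,12); WM=4
i=5 t=2 v=3: → [0,6); WM=7; [0,6) fires=6
i=6 t=12 v=5: → [12,18); WM=7
i=7 t=6 v=7: → [6,12); WM=9
i=8 t=14 v=4: → [12,18); WM=9
i=9 t=14 v=6: → [12,18); WM=11
i=10 t=14 v=7: → [12,18); WM=11
i=11 t=16 v=2: → [12,18); WM=13; [6,12) fires=22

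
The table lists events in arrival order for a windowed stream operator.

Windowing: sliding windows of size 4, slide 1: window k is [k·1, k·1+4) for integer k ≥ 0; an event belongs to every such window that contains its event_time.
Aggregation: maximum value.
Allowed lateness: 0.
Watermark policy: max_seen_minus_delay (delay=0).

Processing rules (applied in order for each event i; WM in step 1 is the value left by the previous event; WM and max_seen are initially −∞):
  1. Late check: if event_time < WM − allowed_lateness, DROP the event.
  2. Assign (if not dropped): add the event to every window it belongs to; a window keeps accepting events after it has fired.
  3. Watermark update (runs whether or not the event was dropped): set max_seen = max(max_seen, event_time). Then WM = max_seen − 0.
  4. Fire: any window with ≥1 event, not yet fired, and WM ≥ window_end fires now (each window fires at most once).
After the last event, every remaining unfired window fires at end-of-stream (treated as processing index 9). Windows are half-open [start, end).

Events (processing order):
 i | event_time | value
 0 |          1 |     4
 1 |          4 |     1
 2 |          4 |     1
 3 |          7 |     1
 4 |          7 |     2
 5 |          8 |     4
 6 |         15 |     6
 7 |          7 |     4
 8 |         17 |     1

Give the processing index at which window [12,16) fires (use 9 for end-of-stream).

i=0 t=1 v=4: → [1,5),[0,4); WM=1
i=1 t=4 v=1: → [4,8),[3,7),[2,6),[1,5); WM=4; [0,4) fires=4
i=2 t=4 v=1: → [4,8),[3,7),[2,6),[1,5); WM=4
i=3 t=7 v=1: → [7,11),[6,10),[5,9),[4,8); WM=7; [1,5) fires=4 [2,6) fires=1 [3,7) fires=1
i=4 t=7 v=2: → [7,11),[6,10),[5,9),[4,8); WM=7
i=5 t=8 v=4: → [8,12),[7,11),[6,10),[5,9); WM=8; [4,8) fires=2
i=6 t=15 v=6: → [15,19),[14,18),[13,17),[12,16); WM=15; [5,9) fires=4 [6,10) fires=4 [7,11) fires=4 [8,12) fires=4
i=7 t=7 v=4: DROP (t<15-0); WM=15
i=8 t=17 v=1: → [17,21),[16,20),[15,19),[14,18); WM=17; [12,16) fires=6 [13,17) fires=6

8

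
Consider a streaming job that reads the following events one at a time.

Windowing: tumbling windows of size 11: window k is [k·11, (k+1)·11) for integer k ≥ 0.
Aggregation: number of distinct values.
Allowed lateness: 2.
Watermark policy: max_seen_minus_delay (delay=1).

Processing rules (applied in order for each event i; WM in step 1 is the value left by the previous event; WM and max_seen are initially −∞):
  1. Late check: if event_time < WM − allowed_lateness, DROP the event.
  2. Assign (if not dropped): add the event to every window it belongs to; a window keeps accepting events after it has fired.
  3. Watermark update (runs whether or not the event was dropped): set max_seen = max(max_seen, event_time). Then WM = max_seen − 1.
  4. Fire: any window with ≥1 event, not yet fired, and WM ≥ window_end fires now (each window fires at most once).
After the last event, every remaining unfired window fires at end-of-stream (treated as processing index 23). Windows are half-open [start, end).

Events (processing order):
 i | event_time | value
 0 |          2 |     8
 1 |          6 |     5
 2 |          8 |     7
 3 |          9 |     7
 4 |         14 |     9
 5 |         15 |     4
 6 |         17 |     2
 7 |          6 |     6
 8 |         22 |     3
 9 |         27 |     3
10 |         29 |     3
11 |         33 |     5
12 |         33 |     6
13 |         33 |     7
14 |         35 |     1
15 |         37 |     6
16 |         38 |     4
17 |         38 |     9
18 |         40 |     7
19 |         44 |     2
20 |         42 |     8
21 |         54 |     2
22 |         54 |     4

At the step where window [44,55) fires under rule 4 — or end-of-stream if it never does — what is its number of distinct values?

i=0 t=2 v=8: → [0,11); WM=1
i=1 t=6 v=5: → [0,11); WM=5
i=2 t=8 v=7: → [0,11); WM=7
i=3 t=9 v=7: → [0,11); WM=8
i=4 t=14 v=9: → [11,22); WM=13; [0,11) fires=3
i=5 t=15 v=4: → [11,22); WM=14
i=6 t=17 v=2: → [11,22); WM=16
i=7 t=6 v=6: DROP (t<16-2); WM=16
i=8 t=22 v=3: → [22,33); WM=21
i=9 t=27 v=3: → [22,33); WM=26; [11,22) fires=3
i=10 t=29 v=3: → [22,33); WM=28
i=11 t=33 v=5: → [33,44); WM=32
i=12 t=33 v=6: → [33,44); WM=32
i=13 t=33 v=7: → [33,44); WM=32
i=14 t=35 v=1: → [33,44); WM=34; [22,33) fires=1
i=15 t=37 v=6: → [33,44); WM=36
i=16 t=38 v=4: → [33,44); WM=37
i=17 t=38 v=9: → [33,44); WM=37
i=18 t=40 v=7: → [33,44); WM=39
i=19 t=44 v=2: → [44,55); WM=43
i=20 t=42 v=8: → [33,44); WM=43
i=21 t=54 v=2: → [44,55); WM=53; [33,44) fires=7
i=22 t=54 v=4: → [44,55); WM=53

2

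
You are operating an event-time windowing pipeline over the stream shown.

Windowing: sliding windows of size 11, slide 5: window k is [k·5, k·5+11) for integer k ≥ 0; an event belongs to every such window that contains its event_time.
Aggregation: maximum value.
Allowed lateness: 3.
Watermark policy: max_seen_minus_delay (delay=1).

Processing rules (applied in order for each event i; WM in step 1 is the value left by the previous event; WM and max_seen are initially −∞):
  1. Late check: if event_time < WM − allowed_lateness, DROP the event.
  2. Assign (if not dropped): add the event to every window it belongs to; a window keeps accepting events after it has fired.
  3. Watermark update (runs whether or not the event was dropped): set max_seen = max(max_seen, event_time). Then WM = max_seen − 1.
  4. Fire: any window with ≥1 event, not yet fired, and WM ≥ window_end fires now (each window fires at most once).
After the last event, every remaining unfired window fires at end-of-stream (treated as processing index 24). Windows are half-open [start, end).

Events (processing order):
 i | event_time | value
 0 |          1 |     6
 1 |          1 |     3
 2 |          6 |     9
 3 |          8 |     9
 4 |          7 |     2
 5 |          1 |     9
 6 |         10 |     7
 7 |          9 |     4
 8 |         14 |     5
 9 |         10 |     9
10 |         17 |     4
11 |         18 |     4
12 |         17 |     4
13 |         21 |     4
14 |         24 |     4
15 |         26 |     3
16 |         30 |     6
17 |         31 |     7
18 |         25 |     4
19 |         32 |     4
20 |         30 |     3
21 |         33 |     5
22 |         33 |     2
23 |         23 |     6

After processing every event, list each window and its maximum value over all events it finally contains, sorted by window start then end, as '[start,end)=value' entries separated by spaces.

[0,11)=9 [5,16)=9 [10,21)=9 [15,26)=4 [20,31)=6 [25,36)=7 [30,41)=7

i=0 t=1 v=6: → [0,11); WM=0
i=1 t=1 v=3: → [0,11); WM=0
i=2 t=6 v=9: → [5,16),[0,11); WM=5
i=3 t=8 v=9: → [5,16),[0,11); WM=7
i=4 t=7 v=2: → [5,16),[0,11); WM=7
i=5 t=1 v=9: DROP (t<7-3); WM=7
i=6 t=10 v=7: → [10,21),[5,16),[0,11); WM=9
i=7 t=9 v=4: → [5,16),[0,11); WM=9
i=8 t=14 v=5: → [10,21),[5,16); WM=13; [0,11) fires=9
i=9 t=10 v=9: → [10,21),[5,16),[0,11); WM=13
i=10 t=17 v=4: → [15,26),[10,21); WM=16; [5,16) fires=9
i=11 t=18 v=4: → [15,26),[10,21); WM=17
i=12 t=17 v=4: → [15,26),[10,21); WM=17
i=13 t=21 v=4: → [20,31),[15,26); WM=20
i=14 t=24 v=4: → [20,31),[15,26); WM=23; [10,21) fires=9
i=15 t=26 v=3: → [25,36),[20,31); WM=25
i=16 t=30 v=6: → [30,41),[25,36),[20,31); WM=29; [15,26) fires=4
i=17 t=31 v=7: → [30,41),[25,36); WM=30
i=18 t=25 v=4: DROP (t<30-3); WM=30
i=19 t=32 v=4: → [30,41),[25,36); WM=31; [20,31) fires=6
i=20 t=30 v=3: → [30,41),[25,36),[20,31); WM=31
i=21 t=33 v=5: → [30,41),[25,36); WM=32
i=22 t=33 v=2: → [30,41),[25,36); WM=32
i=23 t=23 v=6: DROP (t<32-3); WM=32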